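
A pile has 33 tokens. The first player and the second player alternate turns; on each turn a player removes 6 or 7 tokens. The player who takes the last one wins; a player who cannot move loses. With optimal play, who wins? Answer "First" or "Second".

Compute winning (W) and losing (L) positions by backward induction:
i:   0  1  2  3  4  5  6  7  8  9 10 11 12 13 14 15 16 17 18 19 20 21 22 23 24 25 26 27 28 29 30 31 32 33
     L  L  L  L  L  L  W  W  W  W  W  W  W  L  L  L  L  L  L  W  W  W  W  W  W  W  L  L  L  L  L  L  W  W
Position 33 is W, so the first player wins.

First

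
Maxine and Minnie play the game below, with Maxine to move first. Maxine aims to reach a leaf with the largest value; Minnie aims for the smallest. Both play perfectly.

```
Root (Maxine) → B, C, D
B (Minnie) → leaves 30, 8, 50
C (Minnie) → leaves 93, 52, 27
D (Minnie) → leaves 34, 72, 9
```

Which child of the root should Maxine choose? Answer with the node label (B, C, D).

C

B (Minnie): min(30, 8, 50) = 8
C (Minnie): min(93, 52, 27) = 27
D (Minnie): min(34, 72, 9) = 9
Root (Maxine): max(8, 27, 9) = 27
Maxine picks the child with the highest value: C (value 27).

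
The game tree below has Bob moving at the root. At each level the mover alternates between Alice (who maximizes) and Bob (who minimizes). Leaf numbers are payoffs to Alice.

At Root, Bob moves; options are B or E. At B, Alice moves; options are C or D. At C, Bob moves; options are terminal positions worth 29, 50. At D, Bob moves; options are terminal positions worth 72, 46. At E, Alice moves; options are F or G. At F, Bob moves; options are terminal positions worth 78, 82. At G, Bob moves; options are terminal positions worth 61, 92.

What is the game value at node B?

46

C: min(29, 50) = 29
D: min(72, 46) = 46
B: max(29, 46) = 46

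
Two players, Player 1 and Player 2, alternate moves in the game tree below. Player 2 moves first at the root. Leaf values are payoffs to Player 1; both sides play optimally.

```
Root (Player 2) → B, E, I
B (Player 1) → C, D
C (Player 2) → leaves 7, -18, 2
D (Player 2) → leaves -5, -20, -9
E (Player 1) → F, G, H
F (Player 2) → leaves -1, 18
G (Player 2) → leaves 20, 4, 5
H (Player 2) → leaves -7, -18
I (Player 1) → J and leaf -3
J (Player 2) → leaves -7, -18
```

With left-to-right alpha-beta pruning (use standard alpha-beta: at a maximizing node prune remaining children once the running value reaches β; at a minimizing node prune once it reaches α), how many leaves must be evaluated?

9

C [α=-∞,β=+∞]: v=-18
D [α=-18,β=+∞]: v=-20 after child 2 ≤ α → α-cutoff, skip 1
B [α=-∞,β=+∞]: v=-18
F [α=-∞,β=-18]: v=-1
E [α=-∞,β=-18]: v=-1 after child 1 ≥ β → β-cutoff, skip 2
J [α=-∞,β=-18]: v=-18
I [α=-∞,β=-18]: v=-18 after child 1 ≥ β → β-cutoff, skip 1
Root [α=-∞,β=+∞]: v=-18
Leaves evaluated: 9 of 16.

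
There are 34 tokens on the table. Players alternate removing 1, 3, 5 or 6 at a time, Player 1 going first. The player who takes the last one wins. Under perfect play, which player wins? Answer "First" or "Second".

First

Compute winning (W) and losing (L) positions by backward induction:
i:   0  1  2  3  4  5  6  7  8  9 10 11 12 13 14 15 16 17 18 19 20 21 22 23 24 25 26 27 28 29 30 31 32 33 34
     L  W  L  W  L  W  W  W  W  W  W  L  W  L  W  L  W  W  W  W  W  W  L  W  L  W  L  W  W  W  W  W  W  L  W
Position 34 is W, so the first player wins.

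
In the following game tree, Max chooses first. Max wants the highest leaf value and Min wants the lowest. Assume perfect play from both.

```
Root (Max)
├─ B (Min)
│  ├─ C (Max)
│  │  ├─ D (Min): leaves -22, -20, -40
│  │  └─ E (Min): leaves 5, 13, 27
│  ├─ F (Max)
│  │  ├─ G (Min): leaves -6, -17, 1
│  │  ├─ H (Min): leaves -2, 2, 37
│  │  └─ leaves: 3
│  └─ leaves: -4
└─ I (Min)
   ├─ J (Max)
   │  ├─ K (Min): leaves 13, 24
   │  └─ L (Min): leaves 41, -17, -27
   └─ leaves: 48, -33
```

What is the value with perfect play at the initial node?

-4

D (Min): min(-22, -20, -40) = -40
E (Min): min(5, 13, 27) = 5
C (Max): max(-40, 5) = 5
G (Min): min(-6, -17, 1) = -17
H (Min): min(-2, 2, 37) = -2
F (Max): max(-17, -2, 3) = 3
B (Min): min(5, 3, -4) = -4
K (Min): min(13, 24) = 13
L (Min): min(41, -17, -27) = -27
J (Max): max(13, -27) = 13
I (Min): min(13, 48, -33) = -33
Root (Max): max(-4, -33) = -4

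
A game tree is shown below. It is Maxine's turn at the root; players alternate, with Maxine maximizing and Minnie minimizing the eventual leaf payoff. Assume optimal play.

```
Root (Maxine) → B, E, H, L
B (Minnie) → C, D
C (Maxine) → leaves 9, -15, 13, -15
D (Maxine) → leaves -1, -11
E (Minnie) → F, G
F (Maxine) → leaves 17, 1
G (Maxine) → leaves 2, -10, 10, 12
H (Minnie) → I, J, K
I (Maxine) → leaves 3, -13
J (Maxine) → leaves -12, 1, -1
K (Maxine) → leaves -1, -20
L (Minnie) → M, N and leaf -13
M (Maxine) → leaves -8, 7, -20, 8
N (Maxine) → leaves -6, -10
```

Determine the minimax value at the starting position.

C (Maxine): max(9, -15, 13, -15) = 13
D (Maxine): max(-1, -11) = -1
B (Minnie): min(13, -1) = -1
F (Maxine): max(17, 1) = 17
G (Maxine): max(2, -10, 10, 12) = 12
E (Minnie): min(17, 12) = 12
I (Maxine): max(3, -13) = 3
J (Maxine): max(-12, 1, -1) = 1
K (Maxine): max(-1, -20) = -1
H (Minnie): min(3, 1, -1) = -1
M (Maxine): max(-8, 7, -20, 8) = 8
N (Maxine): max(-6, -10) = -6
L (Minnie): min(8, -6, -13) = -13
Root (Maxine): max(-1, 12, -1, -13) = 12

12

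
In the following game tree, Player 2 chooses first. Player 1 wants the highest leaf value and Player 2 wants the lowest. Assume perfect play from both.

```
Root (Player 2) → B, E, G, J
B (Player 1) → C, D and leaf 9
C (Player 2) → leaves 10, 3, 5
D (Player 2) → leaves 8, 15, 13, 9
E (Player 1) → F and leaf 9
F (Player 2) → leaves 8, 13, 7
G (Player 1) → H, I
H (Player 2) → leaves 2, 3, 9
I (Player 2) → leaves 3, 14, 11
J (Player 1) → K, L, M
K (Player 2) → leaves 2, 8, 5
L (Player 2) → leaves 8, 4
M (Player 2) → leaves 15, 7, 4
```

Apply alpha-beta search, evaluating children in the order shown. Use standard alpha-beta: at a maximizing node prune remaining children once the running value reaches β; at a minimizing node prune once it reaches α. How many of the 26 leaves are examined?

C [α=-∞,β=+∞]: v=3
D [α=3,β=+∞]: v=8
B [α=-∞,β=+∞]: v=9
F [α=-∞,β=9]: v=7
E [α=-∞,β=9]: v=9
H [α=-∞,β=9]: v=2
I [α=2,β=9]: v=3
G [α=-∞,β=9]: v=3
K [α=-∞,β=3]: v=2
L [α=2,β=3]: v=4
J [α=-∞,β=3]: v=4 after child 2 ≥ β → β-cutoff, skip 1
Root [α=-∞,β=+∞]: v=3
Leaves evaluated: 23 of 26.

23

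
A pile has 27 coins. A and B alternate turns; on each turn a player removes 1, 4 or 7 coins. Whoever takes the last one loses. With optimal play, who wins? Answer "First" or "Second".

Mark each pile size as W (mover wins) or L (mover loses):
i:   0  1  2  3  4  5  6  7  8  9 10 11 12 13 14 15 16 17 18 19 20 21 22 23 24 25 26 27
     W  L  W  L  W  W  L  W  W  L  W  L  W  W  L  W  W  L  W  L  W  W  L  W  W  L  W  L
Position 27 is L, so the second player wins.

Second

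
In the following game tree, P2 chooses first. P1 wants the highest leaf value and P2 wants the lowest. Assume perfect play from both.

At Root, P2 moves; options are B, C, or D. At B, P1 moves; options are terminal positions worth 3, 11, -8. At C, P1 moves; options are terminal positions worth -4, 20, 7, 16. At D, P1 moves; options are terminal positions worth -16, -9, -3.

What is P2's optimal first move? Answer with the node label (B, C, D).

B (P1): max(3, 11, -8) = 11
C (P1): max(-4, 20, 7, 16) = 20
D (P1): max(-16, -9, -3) = -3
Root (P2): min(11, 20, -3) = -3
P2 picks the child with the lowest value: D (value -3).

D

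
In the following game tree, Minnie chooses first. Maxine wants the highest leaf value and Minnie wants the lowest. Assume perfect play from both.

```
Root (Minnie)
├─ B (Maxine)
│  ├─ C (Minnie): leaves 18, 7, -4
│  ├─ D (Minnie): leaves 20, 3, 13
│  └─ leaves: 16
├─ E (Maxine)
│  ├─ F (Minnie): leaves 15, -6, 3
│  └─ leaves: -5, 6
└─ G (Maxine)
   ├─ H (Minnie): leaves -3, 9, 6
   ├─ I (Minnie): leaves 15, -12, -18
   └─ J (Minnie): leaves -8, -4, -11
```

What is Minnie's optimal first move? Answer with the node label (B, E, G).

C (Minnie): min(18, 7, -4) = -4
D (Minnie): min(20, 3, 13) = 3
B (Maxine): max(-4, 3, 16) = 16
F (Minnie): min(15, -6, 3) = -6
E (Maxine): max(-6, -5, 6) = 6
H (Minnie): min(-3, 9, 6) = -3
I (Minnie): min(15, -12, -18) = -18
J (Minnie): min(-8, -4, -11) = -11
G (Maxine): max(-3, -18, -11) = -3
Root (Minnie): min(16, 6, -3) = -3
Minnie picks the child with the lowest value: G (value -3).

G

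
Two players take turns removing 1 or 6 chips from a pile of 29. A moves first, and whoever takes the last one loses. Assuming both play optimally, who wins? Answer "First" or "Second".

Second

W/L table (W = player to move can force a win):
i:   0  1  2  3  4  5  6  7  8  9 10 11 12 13 14 15 16 17 18 19 20 21 22 23 24 25 26 27 28 29
     W  L  W  L  W  L  W  W  L  W  L  W  L  W  W  L  W  L  W  L  W  W  L  W  L  W  L  W  W  L
Position 29 is L, so the second player wins.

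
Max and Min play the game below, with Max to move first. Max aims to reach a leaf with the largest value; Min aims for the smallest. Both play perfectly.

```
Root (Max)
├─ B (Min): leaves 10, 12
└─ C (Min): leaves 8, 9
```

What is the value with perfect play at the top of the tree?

B (Min): min(10, 12) = 10
C (Min): min(8, 9) = 8
Root (Max): max(10, 8) = 10

10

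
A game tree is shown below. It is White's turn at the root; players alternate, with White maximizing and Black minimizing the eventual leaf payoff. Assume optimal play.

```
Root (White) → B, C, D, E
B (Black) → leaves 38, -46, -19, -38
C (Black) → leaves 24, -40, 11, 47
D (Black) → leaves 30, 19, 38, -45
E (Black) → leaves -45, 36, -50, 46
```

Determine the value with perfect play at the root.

B (Black): min(38, -46, -19, -38) = -46
C (Black): min(24, -40, 11, 47) = -40
D (Black): min(30, 19, 38, -45) = -45
E (Black): min(-45, 36, -50, 46) = -50
Root (White): max(-46, -40, -45, -50) = -40

-40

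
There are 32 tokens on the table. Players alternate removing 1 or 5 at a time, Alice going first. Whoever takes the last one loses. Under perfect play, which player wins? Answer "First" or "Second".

Mark each pile size as W (mover wins) or L (mover loses):
i:   0  1  2  3  4  5  6  7  8  9 10 11 12 13 14 15 16 17 18 19 20 21 22 23 24 25 26 27 28 29 30 31 32
     W  L  W  L  W  L  W  L  W  L  W  L  W  L  W  L  W  L  W  L  W  L  W  L  W  L  W  L  W  L  W  L  W
Position 32 is W, so the first player wins.

First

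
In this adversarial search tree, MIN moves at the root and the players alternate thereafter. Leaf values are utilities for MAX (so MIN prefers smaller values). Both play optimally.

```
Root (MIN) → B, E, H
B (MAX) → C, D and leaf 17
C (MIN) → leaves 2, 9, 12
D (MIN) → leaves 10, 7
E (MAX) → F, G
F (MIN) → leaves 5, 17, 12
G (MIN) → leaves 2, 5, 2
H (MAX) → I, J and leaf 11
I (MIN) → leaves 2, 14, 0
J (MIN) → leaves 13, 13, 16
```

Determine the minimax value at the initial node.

C (MIN): min(2, 9, 12) = 2
D (MIN): min(10, 7) = 7
B (MAX): max(2, 7, 17) = 17
F (MIN): min(5, 17, 12) = 5
G (MIN): min(2, 5, 2) = 2
E (MAX): max(5, 2) = 5
I (MIN): min(2, 14, 0) = 0
J (MIN): min(13, 13, 16) = 13
H (MAX): max(0, 13, 11) = 13
Root (MIN): min(17, 5, 13) = 5

5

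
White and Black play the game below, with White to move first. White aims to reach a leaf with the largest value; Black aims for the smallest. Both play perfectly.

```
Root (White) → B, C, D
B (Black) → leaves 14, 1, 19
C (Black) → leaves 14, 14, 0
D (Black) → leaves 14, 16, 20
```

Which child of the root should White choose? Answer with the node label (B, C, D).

B (Black): min(14, 1, 19) = 1
C (Black): min(14, 14, 0) = 0
D (Black): min(14, 16, 20) = 14
Root (White): max(1, 0, 14) = 14
White picks the child with the highest value: D (value 14).

D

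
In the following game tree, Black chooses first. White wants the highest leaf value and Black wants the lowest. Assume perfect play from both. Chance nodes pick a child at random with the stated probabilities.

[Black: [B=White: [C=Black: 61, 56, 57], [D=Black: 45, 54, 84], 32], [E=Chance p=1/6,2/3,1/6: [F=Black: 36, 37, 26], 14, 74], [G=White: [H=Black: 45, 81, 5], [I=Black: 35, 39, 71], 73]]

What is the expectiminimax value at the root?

C (Black): min(61, 56, 57) = 56
D (Black): min(45, 54, 84) = 45
B (White): max(56, 45, 32) = 56
F (Black): min(36, 37, 26) = 26
E (Chance): 1/6·26 + 2/3·14 + 1/6·74 = 26
H (Black): min(45, 81, 5) = 5
I (Black): min(35, 39, 71) = 35
G (White): max(5, 35, 73) = 73
Root (Black): min(56, 26, 73) = 26

26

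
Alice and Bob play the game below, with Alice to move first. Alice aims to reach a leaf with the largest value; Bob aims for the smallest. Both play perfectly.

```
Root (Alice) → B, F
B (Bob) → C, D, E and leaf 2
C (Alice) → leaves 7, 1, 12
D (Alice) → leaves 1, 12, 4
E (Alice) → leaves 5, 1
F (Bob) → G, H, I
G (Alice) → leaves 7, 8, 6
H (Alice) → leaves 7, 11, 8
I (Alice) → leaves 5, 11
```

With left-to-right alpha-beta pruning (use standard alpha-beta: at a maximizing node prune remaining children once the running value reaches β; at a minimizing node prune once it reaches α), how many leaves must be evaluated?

C [α=-∞,β=+∞]: v=12
D [α=-∞,β=12]: v=12 after child 2 ≥ β → β-cutoff, skip 1
E [α=-∞,β=12]: v=5
B [α=-∞,β=+∞]: v=2
G [α=2,β=+∞]: v=8
H [α=2,β=8]: v=11 after child 2 ≥ β → β-cutoff, skip 1
I [α=2,β=8]: v=11
F [α=2,β=+∞]: v=8
Root [α=-∞,β=+∞]: v=8
Leaves evaluated: 15 of 17.

15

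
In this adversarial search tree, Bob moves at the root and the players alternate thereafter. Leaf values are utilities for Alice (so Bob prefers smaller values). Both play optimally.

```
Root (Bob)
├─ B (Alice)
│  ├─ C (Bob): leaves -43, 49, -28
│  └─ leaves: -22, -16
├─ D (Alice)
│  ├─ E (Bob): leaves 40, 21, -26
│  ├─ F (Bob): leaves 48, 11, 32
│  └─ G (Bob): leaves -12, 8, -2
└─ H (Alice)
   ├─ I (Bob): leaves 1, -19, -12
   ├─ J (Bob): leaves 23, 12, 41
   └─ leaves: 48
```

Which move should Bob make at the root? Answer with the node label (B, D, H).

C (Bob): min(-43, 49, -28) = -43
B (Alice): max(-43, -22, -16) = -16
E (Bob): min(40, 21, -26) = -26
F (Bob): min(48, 11, 32) = 11
G (Bob): min(-12, 8, -2) = -12
D (Alice): max(-26, 11, -12) = 11
I (Bob): min(1, -19, -12) = -19
J (Bob): min(23, 12, 41) = 12
H (Alice): max(-19, 12, 48) = 48
Root (Bob): min(-16, 11, 48) = -16
Bob picks the child with the lowest value: B (value -16).

B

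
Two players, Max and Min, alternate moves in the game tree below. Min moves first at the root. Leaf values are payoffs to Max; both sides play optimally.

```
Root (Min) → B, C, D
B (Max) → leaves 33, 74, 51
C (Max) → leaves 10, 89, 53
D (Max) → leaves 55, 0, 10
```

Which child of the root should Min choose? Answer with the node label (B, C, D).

B (Max): max(33, 74, 51) = 74
C (Max): max(10, 89, 53) = 89
D (Max): max(55, 0, 10) = 55
Root (Min): min(74, 89, 55) = 55
Min picks the child with the lowest value: D (value 55).

D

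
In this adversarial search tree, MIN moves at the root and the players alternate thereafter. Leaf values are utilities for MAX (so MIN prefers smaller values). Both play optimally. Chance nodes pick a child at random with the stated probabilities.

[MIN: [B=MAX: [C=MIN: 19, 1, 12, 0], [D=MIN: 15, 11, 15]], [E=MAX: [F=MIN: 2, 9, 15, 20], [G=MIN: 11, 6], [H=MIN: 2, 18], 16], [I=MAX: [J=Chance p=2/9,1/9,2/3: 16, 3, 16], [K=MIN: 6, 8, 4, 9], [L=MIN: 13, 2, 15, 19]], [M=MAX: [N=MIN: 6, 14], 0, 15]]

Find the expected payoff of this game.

11

C (MIN): min(19, 1, 12, 0) = 0
D (MIN): min(15, 11, 15) = 11
B (MAX): max(0, 11) = 11
F (MIN): min(2, 9, 15, 20) = 2
G (MIN): min(11, 6) = 6
H (MIN): min(2, 18) = 2
E (MAX): max(2, 6, 2, 16) = 16
J (Chance): 2/9·16 + 1/9·3 + 2/3·16 = 14.56
K (MIN): min(6, 8, 4, 9) = 4
L (MIN): min(13, 2, 15, 19) = 2
I (MAX): max(14.56, 4, 2) = 14.56
N (MIN): min(6, 14) = 6
M (MAX): max(6, 0, 15) = 15
Root (MIN): min(11, 16, 14.56, 15) = 11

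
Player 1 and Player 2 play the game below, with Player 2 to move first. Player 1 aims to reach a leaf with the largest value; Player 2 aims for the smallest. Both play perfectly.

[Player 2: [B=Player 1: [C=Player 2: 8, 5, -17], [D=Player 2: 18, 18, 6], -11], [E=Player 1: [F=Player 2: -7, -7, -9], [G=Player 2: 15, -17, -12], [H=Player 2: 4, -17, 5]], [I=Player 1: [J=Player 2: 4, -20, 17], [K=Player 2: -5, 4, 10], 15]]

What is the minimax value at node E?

-9

F: min(-7, -7, -9) = -9
G: min(15, -17, -12) = -17
H: min(4, -17, 5) = -17
E: max(-9, -17, -17) = -9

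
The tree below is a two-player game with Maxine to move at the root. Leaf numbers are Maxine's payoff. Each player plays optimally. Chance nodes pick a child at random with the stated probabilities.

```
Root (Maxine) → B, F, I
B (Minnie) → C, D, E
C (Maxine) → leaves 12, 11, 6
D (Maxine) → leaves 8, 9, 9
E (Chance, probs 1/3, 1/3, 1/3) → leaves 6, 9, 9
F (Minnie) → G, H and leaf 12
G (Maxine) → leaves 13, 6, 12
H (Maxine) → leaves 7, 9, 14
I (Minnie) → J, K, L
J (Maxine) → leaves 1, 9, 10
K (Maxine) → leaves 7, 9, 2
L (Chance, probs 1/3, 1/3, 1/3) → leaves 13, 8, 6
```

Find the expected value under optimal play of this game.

12

C (Maxine): max(12, 11, 6) = 12
D (Maxine): max(8, 9, 9) = 9
E (Chance): 1/3·6 + 1/3·9 + 1/3·9 = 8
B (Minnie): min(12, 9, 8) = 8
G (Maxine): max(13, 6, 12) = 13
H (Maxine): max(7, 9, 14) = 14
F (Minnie): min(13, 14, 12) = 12
J (Maxine): max(1, 9, 10) = 10
K (Maxine): max(7, 9, 2) = 9
L (Chance): 1/3·13 + 1/3·8 + 1/3·6 = 9
I (Minnie): min(10, 9, 9) = 9
Root (Maxine): max(8, 12, 9) = 12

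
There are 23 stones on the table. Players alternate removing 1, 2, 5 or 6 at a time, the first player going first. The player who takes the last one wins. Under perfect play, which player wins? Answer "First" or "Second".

W/L table (W = player to move can force a win):
i:   0  1  2  3  4  5  6  7  8  9 10 11 12 13 14 15 16 17 18 19 20 21 22 23
     L  W  W  L  W  W  W  L  W  W  L  W  W  W  L  W  W  L  W  W  W  L  W  W
Position 23 is W, so the first player wins.

First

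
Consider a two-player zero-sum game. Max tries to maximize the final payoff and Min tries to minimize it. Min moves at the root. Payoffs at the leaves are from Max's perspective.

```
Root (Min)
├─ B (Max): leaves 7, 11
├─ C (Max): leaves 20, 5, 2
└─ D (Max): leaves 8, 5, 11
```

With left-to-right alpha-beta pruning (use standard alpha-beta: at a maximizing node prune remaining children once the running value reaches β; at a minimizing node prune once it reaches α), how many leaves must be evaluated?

6

B [α=-∞,β=+∞]: v=11
C [α=-∞,β=11]: v=20 after child 1 ≥ β → β-cutoff, skip 2
D [α=-∞,β=11]: v=11
Root [α=-∞,β=+∞]: v=11
Leaves evaluated: 6 of 8.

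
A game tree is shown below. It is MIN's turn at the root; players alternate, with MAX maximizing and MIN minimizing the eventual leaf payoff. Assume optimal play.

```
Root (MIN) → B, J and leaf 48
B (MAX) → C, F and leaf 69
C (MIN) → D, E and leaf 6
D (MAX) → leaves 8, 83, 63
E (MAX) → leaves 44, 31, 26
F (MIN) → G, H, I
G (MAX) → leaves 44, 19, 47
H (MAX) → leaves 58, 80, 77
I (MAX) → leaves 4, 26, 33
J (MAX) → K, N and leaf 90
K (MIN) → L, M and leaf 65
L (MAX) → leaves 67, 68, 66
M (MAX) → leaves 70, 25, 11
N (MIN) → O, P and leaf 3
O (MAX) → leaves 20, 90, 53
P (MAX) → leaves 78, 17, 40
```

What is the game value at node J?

L: max(67, 68, 66) = 68
M: max(70, 25, 11) = 70
K: min(68, 70, 65) = 65
O: max(20, 90, 53) = 90
P: max(78, 17, 40) = 78
N: min(90, 78, 3) = 3
J: max(65, 3, 90) = 90

90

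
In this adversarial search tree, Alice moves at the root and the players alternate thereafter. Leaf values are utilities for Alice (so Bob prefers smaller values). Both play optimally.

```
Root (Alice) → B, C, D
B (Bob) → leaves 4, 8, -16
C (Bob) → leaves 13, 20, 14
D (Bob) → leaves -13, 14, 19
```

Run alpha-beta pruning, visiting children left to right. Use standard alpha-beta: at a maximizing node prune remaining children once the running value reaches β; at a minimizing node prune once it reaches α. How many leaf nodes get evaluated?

B [α=-∞,β=+∞]: v=-16
C [α=-16,β=+∞]: v=13
D [α=13,β=+∞]: v=-13 after child 1 ≤ α → α-cutoff, skip 2
Root [α=-∞,β=+∞]: v=13
Leaves evaluated: 7 of 9.

7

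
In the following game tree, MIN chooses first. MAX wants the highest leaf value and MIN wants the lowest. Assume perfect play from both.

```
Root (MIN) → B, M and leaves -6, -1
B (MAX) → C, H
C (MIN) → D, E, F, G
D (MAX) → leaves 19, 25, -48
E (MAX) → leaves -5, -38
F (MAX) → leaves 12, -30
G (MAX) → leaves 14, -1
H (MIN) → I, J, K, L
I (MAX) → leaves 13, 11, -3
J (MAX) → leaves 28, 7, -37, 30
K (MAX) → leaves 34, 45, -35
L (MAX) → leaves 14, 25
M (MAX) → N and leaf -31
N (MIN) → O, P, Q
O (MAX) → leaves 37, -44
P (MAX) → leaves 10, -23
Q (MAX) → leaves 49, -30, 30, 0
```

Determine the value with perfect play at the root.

-6

D (MAX): max(19, 25, -48) = 25
E (MAX): max(-5, -38) = -5
F (MAX): max(12, -30) = 12
G (MAX): max(14, -1) = 14
C (MIN): min(25, -5, 12, 14) = -5
I (MAX): max(13, 11, -3) = 13
J (MAX): max(28, 7, -37, 30) = 30
K (MAX): max(34, 45, -35) = 45
L (MAX): max(14, 25) = 25
H (MIN): min(13, 30, 45, 25) = 13
B (MAX): max(-5, 13) = 13
O (MAX): max(37, -44) = 37
P (MAX): max(10, -23) = 10
Q (MAX): max(49, -30, 30, 0) = 49
N (MIN): min(37, 10, 49) = 10
M (MAX): max(10, -31) = 10
Root (MIN): min(13, 10, -6, -1) = -6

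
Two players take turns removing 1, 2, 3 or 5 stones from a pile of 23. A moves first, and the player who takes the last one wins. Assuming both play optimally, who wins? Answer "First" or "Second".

First

Compute winning (W) and losing (L) positions by backward induction:
i:   0  1  2  3  4  5  6  7  8  9 10 11 12 13 14 15 16 17 18 19 20 21 22 23
     L  W  W  W  L  W  W  W  L  W  W  W  L  W  W  W  L  W  W  W  L  W  W  W
Position 23 is W, so the first player wins.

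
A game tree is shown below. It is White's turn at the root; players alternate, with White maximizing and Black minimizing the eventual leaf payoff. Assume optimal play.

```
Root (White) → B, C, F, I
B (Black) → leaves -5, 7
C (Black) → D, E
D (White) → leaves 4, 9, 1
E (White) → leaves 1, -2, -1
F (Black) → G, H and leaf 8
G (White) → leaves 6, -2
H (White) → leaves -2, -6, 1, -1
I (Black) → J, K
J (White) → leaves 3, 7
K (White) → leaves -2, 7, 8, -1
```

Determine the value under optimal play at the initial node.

B (Black): min(-5, 7) = -5
D (White): max(4, 9, 1) = 9
E (White): max(1, -2, -1) = 1
C (Black): min(9, 1) = 1
G (White): max(6, -2) = 6
H (White): max(-2, -6, 1, -1) = 1
F (Black): min(6, 1, 8) = 1
J (White): max(3, 7) = 7
K (White): max(-2, 7, 8, -1) = 8
I (Black): min(7, 8) = 7
Root (White): max(-5, 1, 1, 7) = 7

7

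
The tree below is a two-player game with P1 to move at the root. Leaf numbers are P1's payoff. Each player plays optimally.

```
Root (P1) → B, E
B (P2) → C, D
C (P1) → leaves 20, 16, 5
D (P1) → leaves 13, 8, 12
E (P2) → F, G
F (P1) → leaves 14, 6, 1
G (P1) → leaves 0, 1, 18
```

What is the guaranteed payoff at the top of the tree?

C (P1): max(20, 16, 5) = 20
D (P1): max(13, 8, 12) = 13
B (P2): min(20, 13) = 13
F (P1): max(14, 6, 1) = 14
G (P1): max(0, 1, 18) = 18
E (P2): min(14, 18) = 14
Root (P1): max(13, 14) = 14

14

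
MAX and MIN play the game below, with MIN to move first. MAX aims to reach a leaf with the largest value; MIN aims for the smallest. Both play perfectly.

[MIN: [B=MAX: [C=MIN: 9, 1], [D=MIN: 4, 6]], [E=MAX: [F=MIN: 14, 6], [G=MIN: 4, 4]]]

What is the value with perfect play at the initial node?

C (MIN): min(9, 1) = 1
D (MIN): min(4, 6) = 4
B (MAX): max(1, 4) = 4
F (MIN): min(14, 6) = 6
G (MIN): min(4, 4) = 4
E (MAX): max(6, 4) = 6
Root (MIN): min(4, 6) = 4

4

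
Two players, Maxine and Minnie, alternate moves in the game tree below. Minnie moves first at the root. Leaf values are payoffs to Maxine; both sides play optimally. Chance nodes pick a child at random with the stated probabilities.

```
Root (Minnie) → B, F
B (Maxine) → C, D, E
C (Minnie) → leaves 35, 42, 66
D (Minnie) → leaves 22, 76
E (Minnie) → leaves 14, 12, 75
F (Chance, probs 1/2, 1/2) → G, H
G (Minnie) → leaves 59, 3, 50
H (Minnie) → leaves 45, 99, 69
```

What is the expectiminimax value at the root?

C (Minnie): min(35, 42, 66) = 35
D (Minnie): min(22, 76) = 22
E (Minnie): min(14, 12, 75) = 12
B (Maxine): max(35, 22, 12) = 35
G (Minnie): min(59, 3, 50) = 3
H (Minnie): min(45, 99, 69) = 45
F (Chance): 1/2·3 + 1/2·45 = 24
Root (Minnie): min(35, 24) = 24

24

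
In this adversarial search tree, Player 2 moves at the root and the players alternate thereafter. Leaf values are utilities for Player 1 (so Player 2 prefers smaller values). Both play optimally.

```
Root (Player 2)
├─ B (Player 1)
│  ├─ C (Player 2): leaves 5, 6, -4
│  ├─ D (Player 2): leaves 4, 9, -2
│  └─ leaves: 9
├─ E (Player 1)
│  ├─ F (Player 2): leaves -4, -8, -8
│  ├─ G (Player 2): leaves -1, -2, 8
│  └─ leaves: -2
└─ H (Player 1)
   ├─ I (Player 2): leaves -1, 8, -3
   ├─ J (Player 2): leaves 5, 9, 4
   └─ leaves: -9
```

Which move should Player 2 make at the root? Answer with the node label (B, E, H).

E

C (Player 2): min(5, 6, -4) = -4
D (Player 2): min(4, 9, -2) = -2
B (Player 1): max(-4, -2, 9) = 9
F (Player 2): min(-4, -8, -8) = -8
G (Player 2): min(-1, -2, 8) = -2
E (Player 1): max(-8, -2, -2) = -2
I (Player 2): min(-1, 8, -3) = -3
J (Player 2): min(5, 9, 4) = 4
H (Player 1): max(-3, 4, -9) = 4
Root (Player 2): min(9, -2, 4) = -2
Player 2 picks the child with the lowest value: E (value -2).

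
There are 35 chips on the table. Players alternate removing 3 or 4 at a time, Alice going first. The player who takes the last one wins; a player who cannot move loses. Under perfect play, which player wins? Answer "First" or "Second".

Second

Mark each pile size as W (mover wins) or L (mover loses):
i:   0  1  2  3  4  5  6  7  8  9 10 11 12 13 14 15 16 17 18 19 20 21 22 23 24 25 26 27 28 29 30 31 32 33 34 35
     L  L  L  W  W  W  W  L  L  L  W  W  W  W  L  L  L  W  W  W  W  L  L  L  W  W  W  W  L  L  L  W  W  W  W  L
Position 35 is L, so the second player wins.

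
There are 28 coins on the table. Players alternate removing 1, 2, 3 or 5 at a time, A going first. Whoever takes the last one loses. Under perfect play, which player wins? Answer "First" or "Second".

First

Positions where the player to move wins (W) vs loses (L):
i:   0  1  2  3  4  5  6  7  8  9 10 11 12 13 14 15 16 17 18 19 20 21 22 23 24 25 26 27 28
     W  L  W  W  W  L  W  W  W  L  W  W  W  L  W  W  W  L  W  W  W  L  W  W  W  L  W  W  W
Position 28 is W, so the first player wins.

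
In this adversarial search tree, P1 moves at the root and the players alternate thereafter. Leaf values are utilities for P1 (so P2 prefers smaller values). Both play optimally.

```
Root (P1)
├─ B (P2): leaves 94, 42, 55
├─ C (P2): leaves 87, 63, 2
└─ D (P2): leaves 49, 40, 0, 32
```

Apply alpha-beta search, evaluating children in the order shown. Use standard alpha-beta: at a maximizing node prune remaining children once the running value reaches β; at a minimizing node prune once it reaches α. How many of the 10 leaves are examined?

8

B [α=-∞,β=+∞]: v=42
C [α=42,β=+∞]: v=2
D [α=42,β=+∞]: v=40 after child 2 ≤ α → α-cutoff, skip 2
Root [α=-∞,β=+∞]: v=42
Leaves evaluated: 8 of 10.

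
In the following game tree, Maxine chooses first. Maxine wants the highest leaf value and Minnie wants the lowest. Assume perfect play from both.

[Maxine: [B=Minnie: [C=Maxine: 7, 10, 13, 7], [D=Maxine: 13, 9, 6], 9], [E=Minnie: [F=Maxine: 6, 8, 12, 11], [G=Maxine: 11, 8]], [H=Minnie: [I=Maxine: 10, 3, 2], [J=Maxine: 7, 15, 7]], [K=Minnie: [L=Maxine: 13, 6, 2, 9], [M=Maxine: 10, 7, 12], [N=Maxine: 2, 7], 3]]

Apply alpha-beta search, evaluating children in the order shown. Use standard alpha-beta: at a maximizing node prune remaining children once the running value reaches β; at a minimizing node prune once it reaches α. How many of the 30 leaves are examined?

C [α=-∞,β=+∞]: v=13
D [α=-∞,β=13]: v=13 after child 1 ≥ β → β-cutoff, skip 2
B [α=-∞,β=+∞]: v=9
F [α=9,β=+∞]: v=12
G [α=9,β=12]: v=11
E [α=9,β=+∞]: v=11
I [α=11,β=+∞]: v=10
H [α=11,β=+∞]: v=10 after child 1 ≤ α → α-cutoff, skip 1
L [α=11,β=+∞]: v=13
M [α=11,β=13]: v=12
N [α=11,β=12]: v=7
K [α=11,β=+∞]: v=7 after child 3 ≤ α → α-cutoff, skip 1
Root [α=-∞,β=+∞]: v=11
Leaves evaluated: 24 of 30.

24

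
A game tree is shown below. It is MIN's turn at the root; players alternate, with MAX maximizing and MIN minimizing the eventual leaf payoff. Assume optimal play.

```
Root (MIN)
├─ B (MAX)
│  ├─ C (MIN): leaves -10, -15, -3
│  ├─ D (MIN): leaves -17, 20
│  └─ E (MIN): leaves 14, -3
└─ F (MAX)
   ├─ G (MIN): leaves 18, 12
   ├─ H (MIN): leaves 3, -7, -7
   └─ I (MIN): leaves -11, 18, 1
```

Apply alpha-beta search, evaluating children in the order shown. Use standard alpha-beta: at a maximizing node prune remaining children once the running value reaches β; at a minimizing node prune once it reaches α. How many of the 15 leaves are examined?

C [α=-∞,β=+∞]: v=-15
D [α=-15,β=+∞]: v=-17 after child 1 ≤ α → α-cutoff, skip 1
E [α=-15,β=+∞]: v=-3
B [α=-∞,β=+∞]: v=-3
G [α=-∞,β=-3]: v=12
F [α=-∞,β=-3]: v=12 after child 1 ≥ β → β-cutoff, skip 2
Root [α=-∞,β=+∞]: v=-3
Leaves evaluated: 8 of 15.

8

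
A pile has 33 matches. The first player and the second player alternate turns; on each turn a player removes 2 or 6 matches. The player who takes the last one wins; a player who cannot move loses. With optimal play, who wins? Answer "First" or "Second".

Second

W/L table (W = player to move can force a win):
i:   0  1  2  3  4  5  6  7  8  9 10 11 12 13 14 15 16 17 18 19 20 21 22 23 24 25 26 27 28 29 30 31 32 33
     L  L  W  W  L  L  W  W  L  L  W  W  L  L  W  W  L  L  W  W  L  L  W  W  L  L  W  W  L  L  W  W  L  L
Position 33 is L, so the second player wins.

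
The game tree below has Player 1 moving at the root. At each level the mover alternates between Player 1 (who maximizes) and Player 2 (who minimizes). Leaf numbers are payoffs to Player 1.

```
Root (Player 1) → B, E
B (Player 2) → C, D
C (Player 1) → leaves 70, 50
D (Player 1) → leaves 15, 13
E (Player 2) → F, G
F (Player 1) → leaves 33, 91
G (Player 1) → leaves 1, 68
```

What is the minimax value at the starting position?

68

C (Player 1): max(70, 50) = 70
D (Player 1): max(15, 13) = 15
B (Player 2): min(70, 15) = 15
F (Player 1): max(33, 91) = 91
G (Player 1): max(1, 68) = 68
E (Player 2): min(91, 68) = 68
Root (Player 1): max(15, 68) = 68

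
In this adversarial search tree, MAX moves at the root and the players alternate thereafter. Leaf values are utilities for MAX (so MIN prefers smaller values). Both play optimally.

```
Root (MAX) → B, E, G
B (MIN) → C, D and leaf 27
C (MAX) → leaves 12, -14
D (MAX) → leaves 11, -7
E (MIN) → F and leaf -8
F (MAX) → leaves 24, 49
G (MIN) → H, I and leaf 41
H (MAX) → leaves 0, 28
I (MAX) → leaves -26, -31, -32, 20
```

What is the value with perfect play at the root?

20

C (MAX): max(12, -14) = 12
D (MAX): max(11, -7) = 11
B (MIN): min(12, 11, 27) = 11
F (MAX): max(24, 49) = 49
E (MIN): min(49, -8) = -8
H (MAX): max(0, 28) = 28
I (MAX): max(-26, -31, -32, 20) = 20
G (MIN): min(28, 20, 41) = 20
Root (MAX): max(11, -8, 20) = 20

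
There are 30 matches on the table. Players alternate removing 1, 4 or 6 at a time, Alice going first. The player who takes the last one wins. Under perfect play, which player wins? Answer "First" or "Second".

Second

Positions where the player to move wins (W) vs loses (L):
i:   0  1  2  3  4  5  6  7  8  9 10 11 12 13 14 15 16 17 18 19 20 21 22 23 24 25 26 27 28 29 30
     L  W  L  W  W  L  W  L  W  W  L  W  L  W  W  L  W  L  W  W  L  W  L  W  W  L  W  L  W  W  L
Position 30 is L, so the second player wins.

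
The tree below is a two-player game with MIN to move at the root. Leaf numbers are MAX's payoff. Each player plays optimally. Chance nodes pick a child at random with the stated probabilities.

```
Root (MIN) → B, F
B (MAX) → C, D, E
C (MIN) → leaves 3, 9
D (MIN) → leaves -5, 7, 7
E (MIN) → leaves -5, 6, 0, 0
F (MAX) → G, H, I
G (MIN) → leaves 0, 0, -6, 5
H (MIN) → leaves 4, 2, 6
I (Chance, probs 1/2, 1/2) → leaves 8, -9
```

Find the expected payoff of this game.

C (MIN): min(3, 9) = 3
D (MIN): min(-5, 7, 7) = -5
E (MIN): min(-5, 6, 0, 0) = -5
B (MAX): max(3, -5, -5) = 3
G (MIN): min(0, 0, -6, 5) = -6
H (MIN): min(4, 2, 6) = 2
I (Chance): 1/2·8 + 1/2·-9 = -0.5
F (MAX): max(-6, 2, -0.5) = 2
Root (MIN): min(3, 2) = 2

2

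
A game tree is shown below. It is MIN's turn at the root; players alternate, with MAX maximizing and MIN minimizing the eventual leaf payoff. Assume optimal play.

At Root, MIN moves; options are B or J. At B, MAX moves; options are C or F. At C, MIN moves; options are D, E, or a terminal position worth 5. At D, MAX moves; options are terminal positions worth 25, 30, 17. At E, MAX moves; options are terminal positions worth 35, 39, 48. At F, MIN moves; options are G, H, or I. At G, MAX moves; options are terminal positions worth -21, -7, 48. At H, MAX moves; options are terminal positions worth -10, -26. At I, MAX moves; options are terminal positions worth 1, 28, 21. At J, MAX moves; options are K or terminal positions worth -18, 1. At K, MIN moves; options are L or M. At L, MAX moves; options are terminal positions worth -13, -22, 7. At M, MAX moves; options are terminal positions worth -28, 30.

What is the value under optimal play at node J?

7

L: max(-13, -22, 7) = 7
M: max(-28, 30) = 30
K: min(7, 30) = 7
J: max(7, -18, 1) = 7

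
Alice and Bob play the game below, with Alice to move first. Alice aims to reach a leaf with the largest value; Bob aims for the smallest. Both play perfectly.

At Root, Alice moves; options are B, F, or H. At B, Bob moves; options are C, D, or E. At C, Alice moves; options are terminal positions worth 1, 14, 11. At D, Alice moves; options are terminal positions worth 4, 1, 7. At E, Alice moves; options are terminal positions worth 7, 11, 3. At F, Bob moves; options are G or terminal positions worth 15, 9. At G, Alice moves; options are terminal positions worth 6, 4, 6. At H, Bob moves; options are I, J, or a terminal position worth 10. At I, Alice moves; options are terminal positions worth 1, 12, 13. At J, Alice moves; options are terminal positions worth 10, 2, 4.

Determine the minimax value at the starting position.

10

C (Alice): max(1, 14, 11) = 14
D (Alice): max(4, 1, 7) = 7
E (Alice): max(7, 11, 3) = 11
B (Bob): min(14, 7, 11) = 7
G (Alice): max(6, 4, 6) = 6
F (Bob): min(6, 15, 9) = 6
I (Alice): max(1, 12, 13) = 13
J (Alice): max(10, 2, 4) = 10
H (Bob): min(13, 10, 10) = 10
Root (Alice): max(7, 6, 10) = 10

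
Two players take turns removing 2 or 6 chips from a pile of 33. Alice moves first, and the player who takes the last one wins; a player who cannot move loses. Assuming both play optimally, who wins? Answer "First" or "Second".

W/L table (W = player to move can force a win):
i:   0  1  2  3  4  5  6  7  8  9 10 11 12 13 14 15 16 17 18 19 20 21 22 23 24 25 26 27 28 29 30 31 32 33
     L  L  W  W  L  L  W  W  L  L  W  W  L  L  W  W  L  L  W  W  L  L  W  W  L  L  W  W  L  L  W  W  L  L
Position 33 is L, so the second player wins.

Second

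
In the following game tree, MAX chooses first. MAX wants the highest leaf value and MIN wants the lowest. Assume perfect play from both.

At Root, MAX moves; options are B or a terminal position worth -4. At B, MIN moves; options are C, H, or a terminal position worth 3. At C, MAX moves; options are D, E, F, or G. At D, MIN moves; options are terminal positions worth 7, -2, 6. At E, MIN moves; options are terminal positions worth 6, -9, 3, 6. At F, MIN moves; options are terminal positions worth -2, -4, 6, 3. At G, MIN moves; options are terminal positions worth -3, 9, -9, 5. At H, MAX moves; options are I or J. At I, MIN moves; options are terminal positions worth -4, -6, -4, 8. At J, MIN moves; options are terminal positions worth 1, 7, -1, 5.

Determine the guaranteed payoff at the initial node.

D (MIN): min(7, -2, 6) = -2
E (MIN): min(6, -9, 3, 6) = -9
F (MIN): min(-2, -4, 6, 3) = -4
G (MIN): min(-3, 9, -9, 5) = -9
C (MAX): max(-2, -9, -4, -9) = -2
I (MIN): min(-4, -6, -4, 8) = -6
J (MIN): min(1, 7, -1, 5) = -1
H (MAX): max(-6, -1) = -1
B (MIN): min(-2, -1, 3) = -2
Root (MAX): max(-2, -4) = -2

-2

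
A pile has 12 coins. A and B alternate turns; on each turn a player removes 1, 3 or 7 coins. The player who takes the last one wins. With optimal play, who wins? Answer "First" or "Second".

Second

Positions where the player to move wins (W) vs loses (L):
i:   0  1  2  3  4  5  6  7  8  9 10 11 12
     L  W  L  W  L  W  L  W  L  W  L  W  L
Position 12 is L, so the second player wins.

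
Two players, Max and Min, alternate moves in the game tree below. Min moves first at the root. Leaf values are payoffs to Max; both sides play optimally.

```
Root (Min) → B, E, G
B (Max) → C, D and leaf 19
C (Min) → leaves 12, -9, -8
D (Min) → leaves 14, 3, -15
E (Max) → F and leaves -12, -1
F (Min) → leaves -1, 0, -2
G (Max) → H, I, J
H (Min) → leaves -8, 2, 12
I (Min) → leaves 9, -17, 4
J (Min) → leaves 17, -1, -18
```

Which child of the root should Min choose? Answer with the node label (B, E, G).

G

C (Min): min(12, -9, -8) = -9
D (Min): min(14, 3, -15) = -15
B (Max): max(-9, -15, 19) = 19
F (Min): min(-1, 0, -2) = -2
E (Max): max(-2, -12, -1) = -1
H (Min): min(-8, 2, 12) = -8
I (Min): min(9, -17, 4) = -17
J (Min): min(17, -1, -18) = -18
G (Max): max(-8, -17, -18) = -8
Root (Min): min(19, -1, -8) = -8
Min picks the child with the lowest value: G (value -8).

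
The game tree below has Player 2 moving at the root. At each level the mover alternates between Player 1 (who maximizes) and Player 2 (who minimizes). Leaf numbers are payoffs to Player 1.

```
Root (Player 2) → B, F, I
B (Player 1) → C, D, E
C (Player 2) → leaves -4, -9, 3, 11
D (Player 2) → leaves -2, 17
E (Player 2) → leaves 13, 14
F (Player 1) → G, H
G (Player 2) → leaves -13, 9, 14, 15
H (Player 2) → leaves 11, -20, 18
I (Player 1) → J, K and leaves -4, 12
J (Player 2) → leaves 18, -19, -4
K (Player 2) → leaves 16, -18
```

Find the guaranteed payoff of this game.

C (Player 2): min(-4, -9, 3, 11) = -9
D (Player 2): min(-2, 17) = -2
E (Player 2): min(13, 14) = 13
B (Player 1): max(-9, -2, 13) = 13
G (Player 2): min(-13, 9, 14, 15) = -13
H (Player 2): min(11, -20, 18) = -20
F (Player 1): max(-13, -20) = -13
J (Player 2): min(18, -19, -4) = -19
K (Player 2): min(16, -18) = -18
I (Player 1): max(-19, -18, -4, 12) = 12
Root (Player 2): min(13, -13, 12) = -13

-13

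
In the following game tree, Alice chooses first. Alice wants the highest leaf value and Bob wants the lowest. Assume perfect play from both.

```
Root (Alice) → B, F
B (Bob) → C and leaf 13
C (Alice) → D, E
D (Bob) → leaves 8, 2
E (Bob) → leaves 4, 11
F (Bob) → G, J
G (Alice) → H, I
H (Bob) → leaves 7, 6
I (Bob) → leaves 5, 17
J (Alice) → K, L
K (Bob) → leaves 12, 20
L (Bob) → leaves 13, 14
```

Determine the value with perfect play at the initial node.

6

D (Bob): min(8, 2) = 2
E (Bob): min(4, 11) = 4
C (Alice): max(2, 4) = 4
B (Bob): min(4, 13) = 4
H (Bob): min(7, 6) = 6
I (Bob): min(5, 17) = 5
G (Alice): max(6, 5) = 6
K (Bob): min(12, 20) = 12
L (Bob): min(13, 14) = 13
J (Alice): max(12, 13) = 13
F (Bob): min(6, 13) = 6
Root (Alice): max(4, 6) = 6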